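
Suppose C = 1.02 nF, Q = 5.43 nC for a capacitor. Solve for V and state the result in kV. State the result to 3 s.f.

0.00532 kV

Rearranging: V = Q/C.
C = 1.02 nF = 1.020×10^-9 F; Q = 5.43 nC = 5.430×10^-9 C.
V = 5.324 V
5.324 V × (1 kV / 1000 V) = 0.005324 kV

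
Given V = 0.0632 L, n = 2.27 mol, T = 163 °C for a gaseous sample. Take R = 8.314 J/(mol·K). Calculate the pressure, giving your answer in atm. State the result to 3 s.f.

From the ideal-gas law: P = nRT/V.
V = 0.0632 L = 6.320×10^-5 m³; n = 2.27 mol; T = 163 °C = 436.1 K; R = 8.314 J/(mol·K).
P = 1.302×10^8 Pa
1.302×10^8 Pa × (1 atm / 1.013×10^5 Pa) = 1285 atm

1290 atm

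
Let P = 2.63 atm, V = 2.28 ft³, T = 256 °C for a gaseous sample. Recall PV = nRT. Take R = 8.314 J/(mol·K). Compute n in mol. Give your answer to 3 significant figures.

Rearranging: n = PV/(RT).
P = 2.63 atm = 2.665×10^5 Pa; V = 2.28 ft³ = 0.06456 m³; T = 256 °C = 529.1 K; R = 8.314 J/(mol·K).
n = 3.911 mol

3.91 mol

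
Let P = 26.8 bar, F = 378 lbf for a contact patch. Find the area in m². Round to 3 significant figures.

Rearranging: A = F/P.
P = 26.8 bar = 2.680×10^6 Pa; F = 378 lbf = 1681 N.
A = 6.274×10^-4 m²

6.27×10^-4 m²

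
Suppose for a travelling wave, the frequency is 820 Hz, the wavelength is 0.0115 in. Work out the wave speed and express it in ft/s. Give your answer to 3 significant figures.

0.786 ft/s

v is given directly by: v = fλ.
f = 820 Hz; λ = 0.0115 in = 2.921×10^-4 m.
v = 0.2395 m/s
0.2395 m/s × (1 ft/s / 0.3048 m/s) = 0.7858 ft/s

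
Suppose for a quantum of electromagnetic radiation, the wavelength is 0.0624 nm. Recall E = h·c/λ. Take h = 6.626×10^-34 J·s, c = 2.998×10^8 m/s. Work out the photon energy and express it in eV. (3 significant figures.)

E is given directly by: E = hc/λ.
λ = 0.0624 nm = 6.240×10^-11 m; h = 6.626×10^-34 J·s; c = 2.998×10^8 m/s.
E = 3.183×10^-15 J
3.183×10^-15 J × (1 eV / 1.602×10^-19 J) = 19870 eV

19900 eV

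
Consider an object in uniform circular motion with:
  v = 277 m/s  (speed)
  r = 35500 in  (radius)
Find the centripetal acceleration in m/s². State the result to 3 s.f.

85.1 m/s²

a is given directly by: a = v²/r.
v = 277 m/s; r = 35500 in = 901.7 m.
a = 85.09 m/s²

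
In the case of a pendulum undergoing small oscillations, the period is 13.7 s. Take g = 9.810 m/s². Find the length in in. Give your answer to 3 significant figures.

1840 in

Solving T = 2π√(L/g) for L: L = g·(T/2π)².
T = 13.7 s; g = 9.810 m/s².
L = 46.64 m
46.64 m × (1 in / 0.02540 m) = 1836 in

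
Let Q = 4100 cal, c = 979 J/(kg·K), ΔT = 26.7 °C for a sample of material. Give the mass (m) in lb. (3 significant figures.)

Rearranging Q = m·c·ΔT for m: m = Q/(c·ΔT).
Q = 4100 cal = 17154 J; c = 979 J/(kg·K); ΔT = 26.7 °C = 26.70 K.
m = 0.6563 kg
0.6563 kg × (1 lb / 0.4536 kg) = 1.447 lb

1.45 lb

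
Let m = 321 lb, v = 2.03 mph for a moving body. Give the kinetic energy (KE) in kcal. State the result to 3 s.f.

0.0143 kcal

Directly: KE = ½mv².
m = 321 lb = 145.6 kg; v = 2.03 mph = 0.9075 m/s.
KE = 59.96 J
59.96 J × (1 kcal / 4184 J) = 0.01433 kcal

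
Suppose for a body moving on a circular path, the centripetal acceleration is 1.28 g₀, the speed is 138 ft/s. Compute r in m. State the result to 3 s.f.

Solving a = v²/r for r: r = v²/a.
a = 1.28 g₀ = 12.55 m/s²; v = 138 ft/s = 42.06 m/s.
r = 140.9 m

141 m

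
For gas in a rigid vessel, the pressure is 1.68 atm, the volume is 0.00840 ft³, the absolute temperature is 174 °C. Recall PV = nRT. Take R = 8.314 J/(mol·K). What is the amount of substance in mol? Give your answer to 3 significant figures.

From the ideal-gas law: n = PV/(RT).
P = 1.68 atm = 1.702×10^5 Pa; V = 0.00840 ft³ = 2.379×10^-4 m³; T = 174 °C = 447.1 K; R = 8.314 J/(mol·K).
n = 0.01089 mol

0.0109 mol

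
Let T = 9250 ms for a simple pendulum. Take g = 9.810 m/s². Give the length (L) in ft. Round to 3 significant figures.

Rearranging T = 2π√(L/g) for L: L = g·(T/2π)².
T = 9250 ms = 9.250 s; g = 9.810 m/s².
L = 21.26 m
21.26 m × (1 ft / 0.3048 m) = 69.76 ft

69.8 ft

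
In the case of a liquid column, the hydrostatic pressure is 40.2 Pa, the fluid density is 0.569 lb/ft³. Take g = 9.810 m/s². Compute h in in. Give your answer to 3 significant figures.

17.7 in

Rearranging: h = P/(ρ·g).
P = 40.2 Pa; ρ = 0.569 lb/ft³ = 9.115 kg/m³; g = 9.810 m/s².
h = 0.4496 m
0.4496 m × (1 in / 0.02540 m) = 17.70 in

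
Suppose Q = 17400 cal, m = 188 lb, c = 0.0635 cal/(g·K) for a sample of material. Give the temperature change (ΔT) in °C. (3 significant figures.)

3.21 °C

Rearranging Q = m·c·ΔT for ΔT: ΔT = Q/(m·c).
Q = 17400 cal = 72802 J; m = 188 lb = 85.28 kg; c = 0.0635 cal/(g·K) = 265.7 J/(kg·K).
ΔT = 3.213 K
Since 1 °C = 1 K, 3.213 °C.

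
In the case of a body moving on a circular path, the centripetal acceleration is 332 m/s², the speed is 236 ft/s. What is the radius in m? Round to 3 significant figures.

Rearranging a = v²/r for r: r = v²/a.
a = 332 m/s²; v = 236 ft/s = 71.93 m/s.
r = 15.59 m

15.6 m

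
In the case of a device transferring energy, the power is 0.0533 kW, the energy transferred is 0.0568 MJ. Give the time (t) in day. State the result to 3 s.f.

0.0123 day

Rearranging: t = W/P.
P = 0.0533 kW = 53.30 W; W = 0.0568 MJ = 56800 J.
t = 1066 s
1066 s × (1 day / 86400 s) = 0.01233 day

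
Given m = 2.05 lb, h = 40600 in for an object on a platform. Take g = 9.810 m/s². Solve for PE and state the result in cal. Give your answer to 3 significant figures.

PE is given directly by: PE = mgh.
m = 2.05 lb = 0.9299 kg; h = 40600 in = 1031 m; g = 9.810 m/s².
PE = 9407 J  (the unit combination reduces to kg·m²/s² = J)
9407 J × (1 cal / 4.184 J) = 2248 cal

2250 cal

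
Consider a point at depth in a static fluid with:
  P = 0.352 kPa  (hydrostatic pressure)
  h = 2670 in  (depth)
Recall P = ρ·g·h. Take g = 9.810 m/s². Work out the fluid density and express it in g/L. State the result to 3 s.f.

0.529 g/L

Rearranging P = ρ·g·h for ρ: ρ = P/(g·h).
P = 0.352 kPa = 352.0 Pa; h = 2670 in = 67.82 m; g = 9.810 m/s².
ρ = 0.5291 kg/m³
Since 1 g/L = 1 kg/m³, 0.5291 g/L.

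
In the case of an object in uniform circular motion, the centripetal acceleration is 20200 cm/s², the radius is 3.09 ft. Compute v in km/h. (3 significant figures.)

49.7 km/h

Solving a = v²/r for v: v = √(a·r).
a = 20200 cm/s² = 202.0 m/s²; r = 3.09 ft = 0.9418 m.
v = 13.79 m/s
13.79 m/s × (1 km/h / 0.2778 m/s) = 49.66 km/h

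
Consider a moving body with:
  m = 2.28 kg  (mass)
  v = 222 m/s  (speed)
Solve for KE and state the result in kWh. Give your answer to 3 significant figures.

Directly: KE = ½mv².
m = 2.28 kg; v = 222 m/s.
KE = 56184 J
56184 J × (1 kWh / 3.600×10^6 J) = 0.01561 kWh

0.0156 kWh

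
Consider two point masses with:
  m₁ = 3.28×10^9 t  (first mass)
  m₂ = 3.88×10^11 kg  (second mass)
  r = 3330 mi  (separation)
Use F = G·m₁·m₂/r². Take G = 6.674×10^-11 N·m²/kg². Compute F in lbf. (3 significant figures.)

0.665 lbf

From Newton's law of gravitation: F = Gm₁m₂/r².
m₁ = 3.28×10^9 t = 3.280×10^12 kg; m₂ = 3.88×10^11 kg; r = 3330 mi = 5.359×10^6 m; G = 6.674×10^-11 N·m²/kg².
F = 2.957 N
2.957 N × (1 lbf / 4.448 N) = 0.6648 lbf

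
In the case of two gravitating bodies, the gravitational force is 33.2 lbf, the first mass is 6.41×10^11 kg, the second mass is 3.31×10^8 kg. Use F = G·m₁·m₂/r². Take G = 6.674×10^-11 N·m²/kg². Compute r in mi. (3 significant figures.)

6.08 mi

Rearranging: r = √(G·m₁m₂/F).
F = 33.2 lbf = 147.7 N; m₁ = 6.41×10^11 kg; m₂ = 3.31×10^8 kg; G = 6.674×10^-11 N·m²/kg².
r = 9792 m
9792 m × (1 mi / 1609 m) = 6.085 mi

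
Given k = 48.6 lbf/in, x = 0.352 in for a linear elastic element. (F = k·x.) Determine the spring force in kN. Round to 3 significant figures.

0.0761 kN

F is given directly by: F = kx.
k = 48.6 lbf/in = 8511 N/m; x = 0.352 in = 0.008941 m.
F = 76.10 N
76.10 N × (1 kN / 1000 N) = 0.07610 kN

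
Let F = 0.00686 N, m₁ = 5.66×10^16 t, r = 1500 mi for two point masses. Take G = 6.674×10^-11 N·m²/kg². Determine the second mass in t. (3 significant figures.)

0.0106 t

Rearranging F = G·m₁·m₂/r² for m₂: m₂ = F·r²/(G·m₁).
F = 0.00686 N; m₁ = 5.66×10^16 t = 5.660×10^19 kg; r = 1500 mi = 2.414×10^6 m; G = 6.674×10^-11 N·m²/kg².
m₂ = 10.58 kg
10.58 kg × (1 t / 1000 kg) = 0.01058 t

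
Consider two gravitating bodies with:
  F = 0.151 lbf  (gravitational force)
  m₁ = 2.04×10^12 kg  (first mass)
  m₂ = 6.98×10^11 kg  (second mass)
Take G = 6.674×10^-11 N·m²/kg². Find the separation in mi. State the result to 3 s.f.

Rearranging: r = √(G·m₁m₂/F).
F = 0.151 lbf = 0.6717 N; m₁ = 2.04×10^12 kg; m₂ = 6.98×10^11 kg; G = 6.674×10^-11 N·m²/kg².
r = 1.189×10^7 m
1.189×10^7 m × (1 mi / 1609 m) = 7391 mi

7390 mi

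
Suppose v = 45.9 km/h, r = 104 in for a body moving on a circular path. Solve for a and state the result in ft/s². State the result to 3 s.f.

202 ft/s²

a is given directly by: a = v²/r.
v = 45.9 km/h = 12.75 m/s; r = 104 in = 2.642 m.
a = 61.54 m/s²
61.54 m/s² × (1 ft/s² / 0.3048 m/s²) = 201.9 ft/s²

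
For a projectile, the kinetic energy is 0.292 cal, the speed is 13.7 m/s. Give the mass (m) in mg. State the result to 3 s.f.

13000 mg

Solving KE = ½mv² for m: m = 2·KE/v².
KE = 0.292 cal = 1.222 J; v = 13.7 m/s.
m = 0.01302 kg
0.01302 kg × (1 mg / 1.000×10^-6 kg) = 13019 mg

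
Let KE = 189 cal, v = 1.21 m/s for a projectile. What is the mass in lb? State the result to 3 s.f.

Solving KE = ½mv² for m: m = 2·KE/v².
KE = 189 cal = 790.8 J; v = 1.21 m/s.
m = 1080 kg
1080 kg × (1 lb / 0.4536 kg) = 2381 lb

2380 lb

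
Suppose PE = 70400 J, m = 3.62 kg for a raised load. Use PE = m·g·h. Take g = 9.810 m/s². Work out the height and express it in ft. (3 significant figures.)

Rearranging: h = PE/(m·g).
PE = 70400 J; m = 3.62 kg; g = 9.810 m/s².
h = 1982 m
1982 m × (1 ft / 0.3048 m) = 6504 ft

6500 ft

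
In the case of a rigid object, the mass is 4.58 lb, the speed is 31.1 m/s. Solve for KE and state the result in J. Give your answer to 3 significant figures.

1000 J

Directly: KE = ½mv².
m = 4.58 lb = 2.077 kg; v = 31.1 m/s.
KE = 1005 J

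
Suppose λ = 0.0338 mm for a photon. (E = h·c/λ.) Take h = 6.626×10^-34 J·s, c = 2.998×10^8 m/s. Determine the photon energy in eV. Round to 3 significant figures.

Directly: E = hc/λ.
λ = 0.0338 mm = 3.380×10^-5 m; h = 6.626×10^-34 J·s; c = 2.998×10^8 m/s.
E = 5.877×10^-21 J  (the unit combination reduces to kg·m²/s² = J)
5.877×10^-21 J × (1 eV / 1.602×10^-19 J) = 0.03668 eV

0.0367 eV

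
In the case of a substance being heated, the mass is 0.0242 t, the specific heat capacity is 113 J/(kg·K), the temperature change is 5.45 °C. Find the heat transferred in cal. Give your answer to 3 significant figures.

3560 cal

Directly: Q = mcΔT.
m = 0.0242 t = 24.20 kg; c = 113 J/(kg·K); ΔT = 5.45 °C = 5.450 K.
Q = 14904 J
14904 J × (1 cal / 4.184 J) = 3562 cal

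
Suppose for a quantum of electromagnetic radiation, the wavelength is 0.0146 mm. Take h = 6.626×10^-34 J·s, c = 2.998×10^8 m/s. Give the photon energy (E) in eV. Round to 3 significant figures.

Directly: E = hc/λ.
λ = 0.0146 mm = 1.460×10^-5 m; h = 6.626×10^-34 J·s; c = 2.998×10^8 m/s.
E = 1.361×10^-20 J
1.361×10^-20 J × (1 eV / 1.602×10^-19 J) = 0.08492 eV

0.0849 eV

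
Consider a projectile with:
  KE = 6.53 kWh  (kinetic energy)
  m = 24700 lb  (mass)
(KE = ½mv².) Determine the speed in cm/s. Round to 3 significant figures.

6480 cm/s

Solving KE = ½mv² for v: v = √(2·KE/m).
KE = 6.53 kWh = 2.351×10^7 J; m = 24700 lb = 11204 kg.
v = 64.78 m/s
64.78 m/s × (1 cm/s / 0.01000 m/s) = 6478 cm/s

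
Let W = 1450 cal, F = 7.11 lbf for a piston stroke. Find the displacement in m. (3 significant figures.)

Rearranging W = F·d for d: d = W/F.
W = 1450 cal = 6067 J; F = 7.11 lbf = 31.63 N.
d = 191.8 m

192 m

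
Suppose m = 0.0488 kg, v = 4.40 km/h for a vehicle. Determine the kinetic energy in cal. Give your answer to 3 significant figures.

0.00871 cal

KE is given directly by: KE = ½mv².
m = 0.0488 kg; v = 4.40 km/h = 1.222 m/s.
KE = 0.03645 J
0.03645 J × (1 cal / 4.184 J) = 0.008712 cal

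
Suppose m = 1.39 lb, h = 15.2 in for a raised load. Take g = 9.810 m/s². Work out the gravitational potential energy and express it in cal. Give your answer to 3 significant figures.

PE is given directly by: PE = mgh.
m = 1.39 lb = 0.6305 kg; h = 15.2 in = 0.3861 m; g = 9.810 m/s².
PE = 2.388 J
2.388 J × (1 cal / 4.184 J) = 0.5707 cal

0.571 cal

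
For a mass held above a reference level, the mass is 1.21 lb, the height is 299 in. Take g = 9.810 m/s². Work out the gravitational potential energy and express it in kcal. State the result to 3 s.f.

0.00977 kcal

Directly: PE = mgh.
m = 1.21 lb = 0.5488 kg; h = 299 in = 7.595 m; g = 9.810 m/s².
PE = 40.89 J  (the unit combination reduces to kg·m²/s² = J)
40.89 J × (1 kcal / 4184 J) = 0.009773 kcal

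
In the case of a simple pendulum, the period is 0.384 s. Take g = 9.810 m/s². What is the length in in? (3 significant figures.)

Rearranging T = 2π√(L/g) for L: L = g·(T/2π)².
T = 0.384 s; g = 9.810 m/s².
L = 0.03664 m
0.03664 m × (1 in / 0.02540 m) = 1.443 in

1.44 in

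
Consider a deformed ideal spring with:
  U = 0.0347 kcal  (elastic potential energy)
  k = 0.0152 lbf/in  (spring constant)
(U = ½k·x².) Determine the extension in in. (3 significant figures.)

Rearranging: x = √(2U/k).
U = 0.0347 kcal = 145.2 J; k = 0.0152 lbf/in = 2.662 N/m.
x = 10.44 m
10.44 m × (1 in / 0.02540 m) = 411.2 in

411 in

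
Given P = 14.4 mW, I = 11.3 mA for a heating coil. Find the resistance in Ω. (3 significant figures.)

Rearranging: R = P/I².
P = 14.4 mW = 0.01440 W; I = 11.3 mA = 0.01130 A.
R = 112.8 Ω

113 Ω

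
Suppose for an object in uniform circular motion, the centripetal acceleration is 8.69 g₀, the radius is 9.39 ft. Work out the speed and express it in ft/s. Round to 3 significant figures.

Rearranging a = v²/r for v: v = √(a·r).
a = 8.69 g₀ = 85.22 m/s²; r = 9.39 ft = 2.862 m.
v = 15.62 m/s
15.62 m/s × (1 ft/s / 0.3048 m/s) = 51.24 ft/s

51.2 ft/s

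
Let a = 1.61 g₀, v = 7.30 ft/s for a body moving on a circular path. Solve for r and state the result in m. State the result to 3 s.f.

Rearranging a = v²/r for r: r = v²/a.
a = 1.61 g₀ = 15.79 m/s²; v = 7.30 ft/s = 2.225 m/s.
r = 0.3136 m

0.314 m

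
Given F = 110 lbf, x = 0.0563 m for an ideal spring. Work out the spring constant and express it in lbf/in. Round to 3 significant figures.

Solving F = k·x for k: k = F/x.
F = 110 lbf = 489.3 N; x = 0.0563 m.
k = 8691 N/m
8691 N/m × (1 lbf/in / 175.1 N/m) = 49.63 lbf/in

49.6 lbf/in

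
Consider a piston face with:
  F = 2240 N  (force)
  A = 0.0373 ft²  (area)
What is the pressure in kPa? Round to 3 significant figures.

Directly: P = F/A.
F = 2240 N; A = 0.0373 ft² = 0.003465 m².
P = 6.464×10^5 Pa
6.464×10^5 Pa × (1 kPa / 1000 Pa) = 646.4 kPa

646 kPa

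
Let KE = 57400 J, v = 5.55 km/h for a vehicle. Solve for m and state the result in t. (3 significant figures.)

Rearranging KE = ½mv² for m: m = 2·KE/v².
KE = 57400 J; v = 5.55 km/h = 1.542 m/s.
m = 48302 kg
48302 kg × (1 t / 1000 kg) = 48.30 t

48.3 t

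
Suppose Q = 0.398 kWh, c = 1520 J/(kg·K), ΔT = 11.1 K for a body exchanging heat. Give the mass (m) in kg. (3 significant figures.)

84.9 kg

Solving Q = m·c·ΔT for m: m = Q/(c·ΔT).
Q = 0.398 kWh = 1.433×10^6 J; c = 1520 J/(kg·K); ΔT = 11.1 K.
m = 84.92 kg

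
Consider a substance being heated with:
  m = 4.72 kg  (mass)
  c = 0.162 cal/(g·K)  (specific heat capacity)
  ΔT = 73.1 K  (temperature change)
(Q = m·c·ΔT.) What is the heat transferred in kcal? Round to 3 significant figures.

55.9 kcal

Q is given directly by: Q = mcΔT.
m = 4.72 kg; c = 0.162 cal/(g·K) = 677.8 J/(kg·K); ΔT = 73.1 K.
Q = 2.339×10^5 J
2.339×10^5 J × (1 kcal / 4184 J) = 55.90 kcal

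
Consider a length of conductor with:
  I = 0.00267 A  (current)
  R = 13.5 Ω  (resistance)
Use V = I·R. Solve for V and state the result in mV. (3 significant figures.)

36.0 mV

Directly: V = IR.
I = 0.00267 A; R = 13.5 Ω.
V = 0.03605 V
0.03605 V × (1 mV / 0.001000 V) = 36.05 mV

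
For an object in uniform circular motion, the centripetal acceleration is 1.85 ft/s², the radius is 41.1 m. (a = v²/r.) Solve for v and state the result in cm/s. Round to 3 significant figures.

481 cm/s

Solving a = v²/r for v: v = √(a·r).
a = 1.85 ft/s² = 0.5639 m/s²; r = 41.1 m.
v = 4.814 m/s
4.814 m/s × (1 cm/s / 0.01000 m/s) = 481.4 cm/s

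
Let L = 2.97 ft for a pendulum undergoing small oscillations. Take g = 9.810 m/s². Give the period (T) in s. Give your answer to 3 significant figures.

1.91 s

T is given directly by: T = 2π√(L/g).
L = 2.97 ft = 0.9053 m; g = 9.810 m/s².
T = 1.909 s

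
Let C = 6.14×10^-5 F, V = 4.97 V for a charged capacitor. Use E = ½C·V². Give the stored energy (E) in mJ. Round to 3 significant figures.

0.758 mJ

Directly: E = ½CV².
C = 6.14×10^-5 F; V = 4.97 V.
E = 7.583×10^-4 J
7.583×10^-4 J × (1 mJ / 0.001000 J) = 0.7583 mJ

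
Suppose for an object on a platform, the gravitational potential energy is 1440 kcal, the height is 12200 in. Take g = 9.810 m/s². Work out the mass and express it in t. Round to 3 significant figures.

Rearranging: m = PE/(g·h).
PE = 1440 kcal = 6.025×10^6 J; h = 12200 in = 309.9 m; g = 9.810 m/s².
m = 1982 kg
1982 kg × (1 t / 1000 kg) = 1.982 t

1.98 t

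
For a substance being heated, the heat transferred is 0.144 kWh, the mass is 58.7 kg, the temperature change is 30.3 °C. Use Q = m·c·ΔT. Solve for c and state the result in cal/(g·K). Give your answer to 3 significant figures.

0.0697 cal/(g·K)

Rearranging Q = m·c·ΔT for c: c = Q/(m·ΔT).
Q = 0.144 kWh = 5.184×10^5 J; m = 58.7 kg; ΔT = 30.3 °C = 30.30 K.
c = 291.5 J/(kg·K)
291.5 J/(kg·K) × (1 cal/(g·K) / 4184 J/(kg·K)) = 0.06966 cal/(g·K)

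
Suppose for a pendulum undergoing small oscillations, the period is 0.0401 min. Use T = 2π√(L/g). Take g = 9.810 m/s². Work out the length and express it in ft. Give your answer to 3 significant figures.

Rearranging T = 2π√(L/g) for L: L = g·(T/2π)².
T = 0.0401 min = 2.406 s; g = 9.810 m/s².
L = 1.438 m
1.438 m × (1 ft / 0.3048 m) = 4.719 ft

4.72 ft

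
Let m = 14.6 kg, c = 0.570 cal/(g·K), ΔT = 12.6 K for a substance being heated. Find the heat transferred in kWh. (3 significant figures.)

Directly: Q = mcΔT.
m = 14.6 kg; c = 0.570 cal/(g·K) = 2385 J/(kg·K); ΔT = 12.6 K.
Q = 4.387×10^5 J
4.387×10^5 J × (1 kWh / 3.600×10^6 J) = 0.1219 kWh

0.122 kWh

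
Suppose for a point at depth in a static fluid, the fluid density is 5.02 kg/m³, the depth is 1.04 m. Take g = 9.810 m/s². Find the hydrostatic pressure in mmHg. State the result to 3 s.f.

0.384 mmHg

Directly: P = ρgh.
ρ = 5.02 kg/m³; h = 1.04 m; g = 9.810 m/s².
P = 51.22 Pa  (the unit combination reduces to kg/(m·s²) = Pa)
51.22 Pa × (1 mmHg / 133.3 Pa) = 0.3842 mmHg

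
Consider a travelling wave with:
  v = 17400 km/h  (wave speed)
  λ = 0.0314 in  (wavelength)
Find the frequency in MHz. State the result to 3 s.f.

Rearranging: f = v/λ.
v = 17400 km/h = 4833 m/s; λ = 0.0314 in = 7.976×10^-4 m.
f = 6.060×10^6 Hz
6.060×10^6 Hz × (1 MHz / 1.000×10^6 Hz) = 6.060 MHz

6.06 MHz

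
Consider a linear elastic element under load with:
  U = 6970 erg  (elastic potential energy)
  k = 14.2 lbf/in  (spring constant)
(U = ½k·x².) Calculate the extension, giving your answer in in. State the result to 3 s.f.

0.0295 in

Rearranging U = ½k·x² for x: x = √(2U/k).
U = 6970 erg = 6.970×10^-4 J; k = 14.2 lbf/in = 2487 N/m.
x = 7.487×10^-4 m
7.487×10^-4 m × (1 in / 0.02540 m) = 0.02948 in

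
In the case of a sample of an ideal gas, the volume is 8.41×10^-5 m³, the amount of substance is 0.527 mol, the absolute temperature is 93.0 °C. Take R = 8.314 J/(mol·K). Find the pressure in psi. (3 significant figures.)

Directly: P = nRT/V.
V = 8.41×10^-5 m³; n = 0.527 mol; T = 93.0 °C = 366.1 K; R = 8.314 J/(mol·K).
P = 1.908×10^7 Pa
1.908×10^7 Pa × (1 psi / 6895 Pa) = 2767 psi

2770 psi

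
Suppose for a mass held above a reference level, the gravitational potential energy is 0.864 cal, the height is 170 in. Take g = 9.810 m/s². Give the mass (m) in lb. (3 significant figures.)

0.188 lb

Rearranging: m = PE/(g·h).
PE = 0.864 cal = 3.615 J; h = 170 in = 4.318 m; g = 9.810 m/s².
m = 0.08534 kg
0.08534 kg × (1 lb / 0.4536 kg) = 0.1881 lb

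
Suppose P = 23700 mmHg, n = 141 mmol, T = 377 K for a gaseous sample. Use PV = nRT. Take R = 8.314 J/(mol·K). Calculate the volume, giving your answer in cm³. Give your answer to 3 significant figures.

From the ideal-gas law: V = nRT/P.
P = 23700 mmHg = 3.160×10^6 Pa; n = 141 mmol = 0.1410 mol; T = 377 K; R = 8.314 J/(mol·K).
V = 1.399×10^-4 m³
1.399×10^-4 m³ × (1 cm³ / 1.000×10^-6 m³) = 139.9 cm³

140 cm³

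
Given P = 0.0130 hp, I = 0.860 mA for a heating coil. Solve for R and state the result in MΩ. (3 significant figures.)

Rearranging: R = P/I².
P = 0.0130 hp = 9.694 W; I = 0.860 mA = 8.600×10^-4 A.
R = 1.311×10^7 Ω
1.311×10^7 Ω × (1 MΩ / 1.000×10^6 Ω) = 13.11 MΩ

13.1 MΩ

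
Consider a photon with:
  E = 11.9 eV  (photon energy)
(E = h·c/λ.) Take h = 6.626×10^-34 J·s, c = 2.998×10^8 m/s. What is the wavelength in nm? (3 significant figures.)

Rearranging: λ = hc/E.
E = 11.9 eV = 1.907×10^-18 J; h = 6.626×10^-34 J·s; c = 2.998×10^8 m/s.
λ = 1.042×10^-7 m
1.042×10^-7 m × (1 nm / 1.000×10^-9 m) = 104.2 nm

104 nm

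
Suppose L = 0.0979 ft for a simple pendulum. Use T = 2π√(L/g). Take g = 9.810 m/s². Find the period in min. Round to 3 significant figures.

Directly: T = 2π√(L/g).
L = 0.0979 ft = 0.02984 m; g = 9.810 m/s².
T = 0.3465 s
0.3465 s × (1 min / 60.00 s) = 0.005776 min

0.00578 min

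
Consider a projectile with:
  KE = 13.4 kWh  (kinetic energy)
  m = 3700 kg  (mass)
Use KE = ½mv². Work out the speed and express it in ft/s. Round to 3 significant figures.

530 ft/s

Rearranging: v = √(2·KE/m).
KE = 13.4 kWh = 4.824×10^7 J; m = 3700 kg.
v = 161.5 m/s
161.5 m/s × (1 ft/s / 0.3048 m/s) = 529.8 ft/s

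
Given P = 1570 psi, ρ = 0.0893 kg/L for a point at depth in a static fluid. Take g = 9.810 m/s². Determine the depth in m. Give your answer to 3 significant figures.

12400 m

Rearranging P = ρ·g·h for h: h = P/(ρ·g).
P = 1570 psi = 1.082×10^7 Pa; ρ = 0.0893 kg/L = 89.30 kg/m³; g = 9.810 m/s².
h = 12357 m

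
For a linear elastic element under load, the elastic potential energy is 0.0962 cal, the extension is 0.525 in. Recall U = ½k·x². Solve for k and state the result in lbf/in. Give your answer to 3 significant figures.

Rearranging U = ½k·x² for k: k = 2U/x².
U = 0.0962 cal = 0.4025 J; x = 0.525 in = 0.01333 m.
k = 4527 N/m
4527 N/m × (1 lbf/in / 175.1 N/m) = 25.85 lbf/in

25.8 lbf/in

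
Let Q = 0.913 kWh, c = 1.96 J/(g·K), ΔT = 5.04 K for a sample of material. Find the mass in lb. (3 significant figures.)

734 lb

Solving Q = m·c·ΔT for m: m = Q/(c·ΔT).
Q = 0.913 kWh = 3.287×10^6 J; c = 1.96 J/(g·K) = 1960 J/(kg·K); ΔT = 5.04 K.
m = 332.7 kg
332.7 kg × (1 lb / 0.4536 kg) = 733.5 lb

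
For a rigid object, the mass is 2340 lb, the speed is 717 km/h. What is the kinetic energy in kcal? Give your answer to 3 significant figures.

5030 kcal

Directly: KE = ½mv².
m = 2340 lb = 1061 kg; v = 717 km/h = 199.2 m/s.
KE = 2.105×10^7 J
2.105×10^7 J × (1 kcal / 4184 J) = 5031 kcal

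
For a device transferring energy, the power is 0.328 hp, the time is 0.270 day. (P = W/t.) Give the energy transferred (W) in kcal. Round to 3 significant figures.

Rearranging P = W/t for W: W = P·t.
P = 0.328 hp = 244.6 W; t = 0.270 day = 23328 s.
W = 5.706×10^6 J
5.706×10^6 J × (1 kcal / 4184 J) = 1364 kcal

1360 kcal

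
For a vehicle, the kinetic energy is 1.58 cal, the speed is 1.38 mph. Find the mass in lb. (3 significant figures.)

Rearranging: m = 2·KE/v².
KE = 1.58 cal = 6.611 J; v = 1.38 mph = 0.6169 m/s.
m = 34.74 kg
34.74 kg × (1 lb / 0.4536 kg) = 76.59 lb

76.6 lb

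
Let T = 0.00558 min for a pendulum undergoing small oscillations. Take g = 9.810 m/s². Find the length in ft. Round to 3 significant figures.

Solving T = 2π√(L/g) for L: L = g·(T/2π)².
T = 0.00558 min = 0.3348 s; g = 9.810 m/s².
L = 0.02785 m
0.02785 m × (1 ft / 0.3048 m) = 0.09138 ft

0.0914 ft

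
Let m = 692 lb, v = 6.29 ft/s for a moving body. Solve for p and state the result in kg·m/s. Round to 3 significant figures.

Directly: p = mv.
m = 692 lb = 313.9 kg; v = 6.29 ft/s = 1.917 m/s.
p = 601.8 kg·m/s

602 kg·m/s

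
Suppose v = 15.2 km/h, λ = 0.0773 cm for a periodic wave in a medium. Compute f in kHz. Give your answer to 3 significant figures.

5.46 kHz

Solving v = f·λ for f: f = v/λ.
v = 15.2 km/h = 4.222 m/s; λ = 0.0773 cm = 7.730×10^-4 m.
f = 5462 Hz
5462 Hz × (1 kHz / 1000 Hz) = 5.462 kHz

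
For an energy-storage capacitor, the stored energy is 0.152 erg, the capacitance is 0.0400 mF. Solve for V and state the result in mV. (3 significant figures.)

Rearranging: V = √(2E/C).
E = 0.152 erg = 1.520×10^-8 J; C = 0.0400 mF = 4.000×10^-5 F.
V = 0.02757 V
0.02757 V × (1 mV / 0.001000 V) = 27.57 mV

27.6 mV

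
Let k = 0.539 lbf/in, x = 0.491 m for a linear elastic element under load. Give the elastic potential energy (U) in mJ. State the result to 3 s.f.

U is given directly by: U = ½kx².
k = 0.539 lbf/in = 94.39 N/m; x = 0.491 m.
U = 11.38 J
11.38 J × (1 mJ / 0.001000 J) = 11378 mJ

11400 mJ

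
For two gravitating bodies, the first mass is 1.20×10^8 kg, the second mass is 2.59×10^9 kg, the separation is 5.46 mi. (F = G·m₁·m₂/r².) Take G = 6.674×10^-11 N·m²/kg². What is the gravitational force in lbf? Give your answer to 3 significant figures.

0.0604 lbf

From Newton's law of gravitation: F = Gm₁m₂/r².
m₁ = 1.20×10^8 kg; m₂ = 2.59×10^9 kg; r = 5.46 mi = 8787 m; G = 6.674×10^-11 N·m²/kg².
F = 0.2686 N
0.2686 N × (1 lbf / 4.448 N) = 0.06039 lbf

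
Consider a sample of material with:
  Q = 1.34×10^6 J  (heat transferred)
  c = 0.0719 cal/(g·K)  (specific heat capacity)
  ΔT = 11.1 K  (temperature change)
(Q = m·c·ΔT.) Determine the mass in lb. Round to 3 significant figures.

Rearranging: m = Q/(c·ΔT).
Q = 1.34×10^6 J; c = 0.0719 cal/(g·K) = 300.8 J/(kg·K); ΔT = 11.1 K.
m = 401.3 kg
401.3 kg × (1 lb / 0.4536 kg) = 884.7 lb

885 lb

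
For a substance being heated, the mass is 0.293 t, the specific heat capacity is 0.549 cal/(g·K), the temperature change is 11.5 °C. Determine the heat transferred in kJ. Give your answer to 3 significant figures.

7740 kJ

Q is given directly by: Q = mcΔT.
m = 0.293 t = 293.0 kg; c = 0.549 cal/(g·K) = 2297 J/(kg·K); ΔT = 11.5 °C = 11.50 K.
Q = 7.740×10^6 J  (the unit combination reduces to kg·m²/s² = J)
7.740×10^6 J × (1 kJ / 1000 J) = 7740 kJ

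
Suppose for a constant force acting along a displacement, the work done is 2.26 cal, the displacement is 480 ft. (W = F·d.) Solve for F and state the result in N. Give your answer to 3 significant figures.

Rearranging W = F·d for F: F = W/d.
W = 2.26 cal = 9.456 J; d = 480 ft = 146.3 m.
F = 0.06463 N  (the unit combination reduces to kg·m/s² = N)

0.0646 N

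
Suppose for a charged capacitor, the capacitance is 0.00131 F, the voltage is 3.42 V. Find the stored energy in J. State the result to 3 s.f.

E is given directly by: E = ½CV².
C = 0.00131 F; V = 3.42 V.
E = 0.007661 J

0.00766 J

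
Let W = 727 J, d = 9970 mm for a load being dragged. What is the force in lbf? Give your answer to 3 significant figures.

16.4 lbf

Rearranging: F = W/d.
W = 727 J; d = 9970 mm = 9.970 m.
F = 72.92 N
72.92 N × (1 lbf / 4.448 N) = 16.39 lbf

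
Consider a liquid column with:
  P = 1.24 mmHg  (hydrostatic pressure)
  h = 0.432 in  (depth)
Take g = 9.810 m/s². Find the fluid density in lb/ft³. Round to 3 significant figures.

Rearranging: ρ = P/(g·h).
P = 1.24 mmHg = 165.3 Pa; h = 0.432 in = 0.01097 m; g = 9.810 m/s².
ρ = 1536 kg/m³
1536 kg/m³ × (1 lb/ft³ / 16.02 kg/m³) = 95.88 lb/ft³

95.9 lb/ft³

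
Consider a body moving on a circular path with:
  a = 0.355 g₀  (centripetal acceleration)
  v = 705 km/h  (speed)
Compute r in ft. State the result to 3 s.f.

Rearranging: r = v²/a.
a = 0.355 g₀ = 3.481 m/s²; v = 705 km/h = 195.8 m/s.
r = 11016 m
11016 m × (1 ft / 0.3048 m) = 36142 ft

36100 ft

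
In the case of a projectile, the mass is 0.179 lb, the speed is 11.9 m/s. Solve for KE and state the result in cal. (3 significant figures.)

Directly: KE = ½mv².
m = 0.179 lb = 0.08119 kg; v = 11.9 m/s.
KE = 5.749 J
5.749 J × (1 cal / 4.184 J) = 1.374 cal

1.37 cal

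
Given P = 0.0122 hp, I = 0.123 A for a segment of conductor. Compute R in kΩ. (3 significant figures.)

0.601 kΩ

Rearranging: R = P/I².
P = 0.0122 hp = 9.098 W; I = 0.123 A.
R = 601.3 Ω
601.3 Ω × (1 kΩ / 1000 Ω) = 0.6013 kΩ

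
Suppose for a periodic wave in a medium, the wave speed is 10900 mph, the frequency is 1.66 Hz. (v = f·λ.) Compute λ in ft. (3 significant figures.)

9630 ft

Rearranging v = f·λ for λ: λ = v/f.
v = 10900 mph = 4873 m/s; f = 1.66 Hz.
λ = 2935 m
2935 m × (1 ft / 0.3048 m) = 9631 ft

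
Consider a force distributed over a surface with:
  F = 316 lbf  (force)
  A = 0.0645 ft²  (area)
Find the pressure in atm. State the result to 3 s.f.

2.32 atm

Directly: P = F/A.
F = 316 lbf = 1406 N; A = 0.0645 ft² = 0.005992 m².
P = 2.346×10^5 Pa
2.346×10^5 Pa × (1 atm / 1.013×10^5 Pa) = 2.315 atm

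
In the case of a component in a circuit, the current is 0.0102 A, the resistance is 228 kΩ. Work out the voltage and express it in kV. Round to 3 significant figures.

From Ohm's law: V = IR.
I = 0.0102 A; R = 228 kΩ = 2.280×10^5 Ω.
V = 2326 V  (the unit combination reduces to kg·m²/(A·s³) = V)
2326 V × (1 kV / 1000 V) = 2.326 kV

2.33 kV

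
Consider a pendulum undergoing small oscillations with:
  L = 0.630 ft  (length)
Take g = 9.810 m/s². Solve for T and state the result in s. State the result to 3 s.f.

Directly: T = 2π√(L/g).
L = 0.630 ft = 0.1920 m; g = 9.810 m/s².
T = 0.8791 s

0.879 s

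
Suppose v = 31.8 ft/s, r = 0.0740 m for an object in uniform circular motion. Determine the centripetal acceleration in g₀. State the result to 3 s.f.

129 g₀

Directly: a = v²/r.
v = 31.8 ft/s = 9.693 m/s; r = 0.0740 m.
a = 1270 m/s²
1270 m/s² × (1 g₀ / 9.807 m/s²) = 129.5 g₀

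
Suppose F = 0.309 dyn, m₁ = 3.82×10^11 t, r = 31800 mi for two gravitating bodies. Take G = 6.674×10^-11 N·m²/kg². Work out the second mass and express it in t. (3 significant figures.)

From Newton's law of gravitation: m₂ = F·r²/(G·m₁).
F = 0.309 dyn = 3.090×10^-6 N; m₁ = 3.82×10^11 t = 3.820×10^14 kg; r = 31800 mi = 5.118×10^7 m; G = 6.674×10^-11 N·m²/kg².
m₂ = 3.174×10^5 kg
3.174×10^5 kg × (1 t / 1000 kg) = 317.4 t

317 t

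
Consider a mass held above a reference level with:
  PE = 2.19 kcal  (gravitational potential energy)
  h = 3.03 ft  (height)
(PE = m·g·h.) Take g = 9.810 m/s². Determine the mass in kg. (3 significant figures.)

Rearranging PE = m·g·h for m: m = PE/(g·h).
PE = 2.19 kcal = 9163 J; h = 3.03 ft = 0.9235 m; g = 9.810 m/s².
m = 1011 kg

1010 kg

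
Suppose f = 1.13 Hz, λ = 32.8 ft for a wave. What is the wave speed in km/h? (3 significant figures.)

40.7 km/h

Directly: v = fλ.
f = 1.13 Hz; λ = 32.8 ft = 9.997 m.
v = 11.30 m/s
11.30 m/s × (1 km/h / 0.2778 m/s) = 40.67 km/h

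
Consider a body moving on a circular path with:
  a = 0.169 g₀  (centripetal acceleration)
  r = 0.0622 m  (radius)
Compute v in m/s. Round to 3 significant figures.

Rearranging a = v²/r for v: v = √(a·r).
a = 0.169 g₀ = 1.657 m/s²; r = 0.0622 m.
v = 0.3211 m/s

0.321 m/s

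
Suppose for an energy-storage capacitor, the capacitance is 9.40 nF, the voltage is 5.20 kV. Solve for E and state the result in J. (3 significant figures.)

Directly: E = ½CV².
C = 9.40 nF = 9.400×10^-9 F; V = 5.20 kV = 5200 V.
E = 0.1271 J

0.127 J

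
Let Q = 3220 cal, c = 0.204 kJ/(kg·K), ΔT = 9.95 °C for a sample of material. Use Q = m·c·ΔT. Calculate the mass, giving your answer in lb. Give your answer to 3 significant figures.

14.6 lb

Rearranging Q = m·c·ΔT for m: m = Q/(c·ΔT).
Q = 3220 cal = 13472 J; c = 0.204 kJ/(kg·K) = 204.0 J/(kg·K); ΔT = 9.95 °C = 9.950 K.
m = 6.637 kg
6.637 kg × (1 lb / 0.4536 kg) = 14.63 lb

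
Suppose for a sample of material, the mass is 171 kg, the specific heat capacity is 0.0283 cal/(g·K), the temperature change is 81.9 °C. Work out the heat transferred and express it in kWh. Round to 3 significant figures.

Directly: Q = mcΔT.
m = 171 kg; c = 0.0283 cal/(g·K) = 118.4 J/(kg·K); ΔT = 81.9 °C = 81.90 K.
Q = 1.658×10^6 J
1.658×10^6 J × (1 kWh / 3.600×10^6 J) = 0.4606 kWh

0.461 kWh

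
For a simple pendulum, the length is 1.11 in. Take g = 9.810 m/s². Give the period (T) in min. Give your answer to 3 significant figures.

0.00561 min

Directly: T = 2π√(L/g).
L = 1.11 in = 0.02819 m; g = 9.810 m/s².
T = 0.3368 s
0.3368 s × (1 min / 60.00 s) = 0.005614 min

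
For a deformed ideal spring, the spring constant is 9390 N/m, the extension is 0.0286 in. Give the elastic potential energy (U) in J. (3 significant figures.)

0.00248 J

Directly: U = ½kx².
k = 9390 N/m; x = 0.0286 in = 7.264×10^-4 m.
U = 0.002478 J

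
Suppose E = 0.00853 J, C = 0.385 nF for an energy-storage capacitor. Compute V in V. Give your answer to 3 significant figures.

Solving E = ½C·V² for V: V = √(2E/C).
E = 0.00853 J; C = 0.385 nF = 3.850×10^-10 F.
V = 6657 V  (the unit combination reduces to kg·m²/(A·s³) = V)

6660 V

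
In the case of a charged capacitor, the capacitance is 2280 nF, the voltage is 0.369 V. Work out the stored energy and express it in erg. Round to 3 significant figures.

Directly: E = ½CV².
C = 2280 nF = 2.280×10^-6 F; V = 0.369 V.
E = 1.552×10^-7 J  (the unit combination reduces to kg·m²/s² = J)
1.552×10^-7 J × (1 erg / 1.000×10^-7 J) = 1.552 erg

1.55 erg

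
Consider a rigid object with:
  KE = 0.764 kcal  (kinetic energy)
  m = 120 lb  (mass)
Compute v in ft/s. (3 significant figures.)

Solving KE = ½mv² for v: v = √(2·KE/m).
KE = 0.764 kcal = 3197 J; m = 120 lb = 54.43 kg.
v = 10.84 m/s
10.84 m/s × (1 ft/s / 0.3048 m/s) = 35.56 ft/s

35.6 ft/s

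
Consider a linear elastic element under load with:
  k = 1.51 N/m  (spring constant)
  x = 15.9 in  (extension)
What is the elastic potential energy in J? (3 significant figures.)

U is given directly by: U = ½kx².
k = 1.51 N/m; x = 15.9 in = 0.4039 m.
U = 0.1231 J

0.123 J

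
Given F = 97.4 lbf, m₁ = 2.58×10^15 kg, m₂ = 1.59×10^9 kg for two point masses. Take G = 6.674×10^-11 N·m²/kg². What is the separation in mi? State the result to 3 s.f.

494 mi

Rearranging: r = √(G·m₁m₂/F).
F = 97.4 lbf = 433.3 N; m₁ = 2.58×10^15 kg; m₂ = 1.59×10^9 kg; G = 6.674×10^-11 N·m²/kg².
r = 7.949×10^5 m
7.949×10^5 m × (1 mi / 1609 m) = 493.9 mi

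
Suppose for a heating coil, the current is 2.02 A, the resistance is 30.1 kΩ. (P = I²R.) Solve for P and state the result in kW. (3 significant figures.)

Directly: P = I²R.
I = 2.02 A; R = 30.1 kΩ = 30100 Ω.
P = 1.228×10^5 W  (the unit combination reduces to kg·m²/s³ = W)
1.228×10^5 W × (1 kW / 1000 W) = 122.8 kW

123 kW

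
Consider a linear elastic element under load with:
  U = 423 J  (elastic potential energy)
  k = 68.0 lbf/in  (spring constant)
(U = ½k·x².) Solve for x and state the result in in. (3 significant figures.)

Solving U = ½k·x² for x: x = √(2U/k).
U = 423 J; k = 68.0 lbf/in = 11909 N/m.
x = 0.2665 m
0.2665 m × (1 in / 0.02540 m) = 10.49 in

10.5 in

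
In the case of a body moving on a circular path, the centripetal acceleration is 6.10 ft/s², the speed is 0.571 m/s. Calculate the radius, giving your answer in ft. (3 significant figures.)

0.575 ft

Solving a = v²/r for r: r = v²/a.
a = 6.10 ft/s² = 1.859 m/s²; v = 0.571 m/s.
r = 0.1754 m
0.1754 m × (1 ft / 0.3048 m) = 0.5753 ft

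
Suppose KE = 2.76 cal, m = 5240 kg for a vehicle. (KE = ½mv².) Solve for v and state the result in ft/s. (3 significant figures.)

Rearranging KE = ½mv² for v: v = √(2·KE/m).
KE = 2.76 cal = 11.55 J; m = 5240 kg.
v = 0.06639 m/s
0.06639 m/s × (1 ft/s / 0.3048 m/s) = 0.2178 ft/s

0.218 ft/s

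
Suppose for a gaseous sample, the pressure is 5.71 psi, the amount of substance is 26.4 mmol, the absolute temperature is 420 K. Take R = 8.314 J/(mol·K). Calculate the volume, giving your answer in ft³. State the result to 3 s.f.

0.0827 ft³

From the ideal-gas law: V = nRT/P.
P = 5.71 psi = 39369 Pa; n = 26.4 mmol = 0.02640 mol; T = 420 K; R = 8.314 J/(mol·K).
V = 0.002342 m³
0.002342 m³ × (1 ft³ / 0.02832 m³) = 0.08269 ft³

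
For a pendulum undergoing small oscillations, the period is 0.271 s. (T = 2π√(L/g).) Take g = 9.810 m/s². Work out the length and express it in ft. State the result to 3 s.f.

Rearranging T = 2π√(L/g) for L: L = g·(T/2π)².
T = 0.271 s; g = 9.810 m/s².
L = 0.01825 m
0.01825 m × (1 ft / 0.3048 m) = 0.05987 ft

0.0599 ft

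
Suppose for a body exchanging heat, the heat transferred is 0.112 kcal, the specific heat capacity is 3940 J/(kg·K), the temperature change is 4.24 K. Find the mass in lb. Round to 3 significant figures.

0.0618 lb

Solving Q = m·c·ΔT for m: m = Q/(c·ΔT).
Q = 0.112 kcal = 468.6 J; c = 3940 J/(kg·K); ΔT = 4.24 K.
m = 0.02805 kg
0.02805 kg × (1 lb / 0.4536 kg) = 0.06184 lb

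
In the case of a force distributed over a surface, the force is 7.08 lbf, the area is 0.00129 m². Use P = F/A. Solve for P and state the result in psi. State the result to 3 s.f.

P is given directly by: P = F/A.
F = 7.08 lbf = 31.49 N; A = 0.00129 m².
P = 24413 Pa
24413 Pa × (1 psi / 6895 Pa) = 3.541 psi

3.54 psi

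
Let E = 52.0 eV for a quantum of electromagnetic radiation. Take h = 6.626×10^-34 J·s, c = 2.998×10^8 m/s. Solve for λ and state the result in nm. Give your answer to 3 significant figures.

23.8 nm

Rearranging E = h·c/λ for λ: λ = hc/E.
E = 52.0 eV = 8.331×10^-18 J; h = 6.626×10^-34 J·s; c = 2.998×10^8 m/s.
λ = 2.384×10^-8 m
2.384×10^-8 m × (1 nm / 1.000×10^-9 m) = 23.84 nm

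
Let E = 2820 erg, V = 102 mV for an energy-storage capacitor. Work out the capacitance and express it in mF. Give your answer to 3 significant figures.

Solving E = ½C·V² for C: C = 2E/V².
E = 2820 erg = 2.820×10^-4 J; V = 102 mV = 0.1020 V.
C = 0.05421 F
0.05421 F × (1 mF / 0.001000 F) = 54.21 mF

54.2 mF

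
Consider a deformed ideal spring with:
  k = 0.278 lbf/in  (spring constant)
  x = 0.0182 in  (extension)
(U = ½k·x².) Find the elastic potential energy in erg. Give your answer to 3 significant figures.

52.0 erg

U is given directly by: U = ½kx².
k = 0.278 lbf/in = 48.69 N/m; x = 0.0182 in = 4.623×10^-4 m.
U = 5.202×10^-6 J
5.202×10^-6 J × (1 erg / 1.000×10^-7 J) = 52.02 erg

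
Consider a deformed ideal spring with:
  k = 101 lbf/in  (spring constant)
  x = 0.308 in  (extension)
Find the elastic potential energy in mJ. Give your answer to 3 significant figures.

U is given directly by: U = ½kx².
k = 101 lbf/in = 17688 N/m; x = 0.308 in = 0.007823 m.
U = 0.5413 J
0.5413 J × (1 mJ / 0.001000 J) = 541.3 mJ

541 mJ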